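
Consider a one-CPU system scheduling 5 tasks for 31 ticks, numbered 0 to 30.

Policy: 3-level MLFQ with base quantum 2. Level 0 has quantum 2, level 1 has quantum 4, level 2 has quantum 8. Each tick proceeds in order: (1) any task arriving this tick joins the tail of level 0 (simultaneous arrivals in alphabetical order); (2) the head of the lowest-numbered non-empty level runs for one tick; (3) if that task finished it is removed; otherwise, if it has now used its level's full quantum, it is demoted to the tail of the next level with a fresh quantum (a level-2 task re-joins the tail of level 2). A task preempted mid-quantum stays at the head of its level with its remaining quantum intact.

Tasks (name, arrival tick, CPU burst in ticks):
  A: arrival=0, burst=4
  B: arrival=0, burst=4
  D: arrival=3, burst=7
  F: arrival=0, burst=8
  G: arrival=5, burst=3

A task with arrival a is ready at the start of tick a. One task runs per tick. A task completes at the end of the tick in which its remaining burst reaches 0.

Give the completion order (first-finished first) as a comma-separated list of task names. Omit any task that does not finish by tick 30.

t=0: L0/L1/L2 = ABF/-/- → run A
t=1: L0/L1/L2 = ABF/-/- → run A
t=2: L0/L1/L2 = BF/A/- → run B
t=3: L0/L1/L2 = BFD/A/- → run B
t=4: L0/L1/L2 = FD/AB/- → run F
t=5: L0/L1/L2 = FDG/AB/- → run F
t=6: L0/L1/L2 = DG/ABF/- → run D
t=7: L0/L1/L2 = DG/ABF/- → run D
t=8: L0/L1/L2 = G/ABFD/- → run G
t=9: L0/L1/L2 = G/ABFD/- → run G
t=10: L0/L1/L2 = -/ABFDG/- → run A
t=11: L0/L1/L2 = -/ABFDG/- → run A
t=12: L0/L1/L2 = -/BFDG/- → run B
t=13: L0/L1/L2 = -/BFDG/- → run B
t=14: L0/L1/L2 = -/FDG/- → run F
t=15: L0/L1/L2 = -/FDG/- → run F
t=16: L0/L1/L2 = -/FDG/- → run F
t=17: L0/L1/L2 = -/FDG/- → run F
t=18: L0/L1/L2 = -/DG/F → run D
t=19: L0/L1/L2 = -/DG/F → run D
t=20: L0/L1/L2 = -/DG/F → run D
t=21: L0/L1/L2 = -/DG/F → run D
t=22: L0/L1/L2 = -/G/FD → run G
t=23: L0/L1/L2 = -/-/FD → run F
t=24: L0/L1/L2 = -/-/FD → run F
t=25: L0/L1/L2 = -/-/D → run D
t=26: (idle)
t=27: (idle)
t=28: (idle)
t=29: (idle)
t=30: (idle)

completion order = A, B, G, F, D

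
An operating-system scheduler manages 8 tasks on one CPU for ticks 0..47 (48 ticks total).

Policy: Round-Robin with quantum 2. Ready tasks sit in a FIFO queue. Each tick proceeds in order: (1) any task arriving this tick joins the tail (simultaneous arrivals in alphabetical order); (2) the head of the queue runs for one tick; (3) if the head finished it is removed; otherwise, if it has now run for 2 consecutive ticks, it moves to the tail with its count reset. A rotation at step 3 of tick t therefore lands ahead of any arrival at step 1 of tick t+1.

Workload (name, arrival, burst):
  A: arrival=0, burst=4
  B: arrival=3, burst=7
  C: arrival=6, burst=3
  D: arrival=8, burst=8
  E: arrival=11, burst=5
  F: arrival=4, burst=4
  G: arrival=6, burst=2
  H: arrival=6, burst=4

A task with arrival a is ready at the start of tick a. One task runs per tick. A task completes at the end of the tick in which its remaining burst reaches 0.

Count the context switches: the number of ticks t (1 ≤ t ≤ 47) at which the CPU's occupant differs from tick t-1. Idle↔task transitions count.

context switches = 19

t=0: queue=[A] q_used=0 → run A
t=1: queue=[A] q_used=1 → run A
t=2: queue=[A] q_used=0 → run A
t=3: queue=[A,B] q_used=1 → run A
t=4: queue=[B,F] q_used=0 → run B
t=5: queue=[B,F] q_used=1 → run B
t=6: queue=[F,B,C,G,H] q_used=0 → run F
t=7: queue=[F,B,C,G,H] q_used=1 → run F
t=8: queue=[B,C,G,H,F,D] q_used=0 → run B
t=9: queue=[B,C,G,H,F,D] q_used=1 → run B
t=10: queue=[C,G,H,F,D,B] q_used=0 → run C
t=11: queue=[C,G,H,F,D,B,E] q_used=1 → run C
t=12: queue=[G,H,F,D,B,E,C] q_used=0 → run G
t=13: queue=[G,H,F,D,B,E,C] q_used=1 → run G
t=14: queue=[H,F,D,B,E,C] q_used=0 → run H
t=15: queue=[H,F,D,B,E,C] q_used=1 → run H
t=16: queue=[F,D,B,E,C,H] q_used=0 → run F
t=17: queue=[F,D,B,E,C,H] q_used=1 → run F
t=18: queue=[D,B,E,C,H] q_used=0 → run D
t=19: queue=[D,B,E,C,H] q_used=1 → run D
t=20: queue=[B,E,C,H,D] q_used=0 → run B
t=21: queue=[B,E,C,H,D] q_used=1 → run B
t=22: queue=[E,C,H,D,B] q_used=0 → run E
t=23: queue=[E,C,H,D,B] q_used=1 → run E
t=24: queue=[C,H,D,B,E] q_used=0 → run C
t=25: queue=[H,D,B,E] q_used=0 → run H
t=26: queue=[H,D,B,E] q_used=1 → run H
t=27: queue=[D,B,E] q_used=0 → run D
t=28: queue=[D,B,E] q_used=1 → run D
t=29: queue=[B,E,D] q_used=0 → run B
t=30: queue=[E,D] q_used=0 → run E
t=31: queue=[E,D] q_used=1 → run E
t=32: queue=[D,E] q_used=0 → run D
t=33: queue=[D,E] q_used=1 → run D
t=34: queue=[E,D] q_used=0 → run E
t=35: queue=[D] q_used=0 → run D
t=36: queue=[D] q_used=1 → run D
t=37: (idle)
t=38: (idle)
t=39: (idle)
t=40: (idle)
t=41: (idle)
t=42: (idle)
t=43: (idle)
t=44: (idle)
t=45: (idle)
t=46: (idle)
t=47: (idle)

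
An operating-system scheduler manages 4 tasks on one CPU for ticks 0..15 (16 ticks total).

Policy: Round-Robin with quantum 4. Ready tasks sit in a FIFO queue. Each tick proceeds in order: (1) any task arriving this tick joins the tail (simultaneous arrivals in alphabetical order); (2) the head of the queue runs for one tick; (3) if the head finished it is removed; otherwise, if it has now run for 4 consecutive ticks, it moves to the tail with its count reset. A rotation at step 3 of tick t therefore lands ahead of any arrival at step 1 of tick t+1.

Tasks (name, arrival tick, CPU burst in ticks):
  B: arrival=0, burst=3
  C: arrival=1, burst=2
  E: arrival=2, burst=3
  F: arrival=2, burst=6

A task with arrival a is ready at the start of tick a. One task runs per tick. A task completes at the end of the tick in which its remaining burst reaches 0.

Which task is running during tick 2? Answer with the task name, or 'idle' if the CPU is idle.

running at tick 2 = B

t=0: queue=[B] q_used=0 → run B
t=1: queue=[B,C] q_used=1 → run B
t=2: queue=[B,C,E,F] q_used=2 → run B
t=3: queue=[C,E,F] q_used=0 → run C
t=4: queue=[C,E,F] q_used=1 → run C
t=5: queue=[E,F] q_used=0 → run E
t=6: queue=[E,F] q_used=1 → run E
t=7: queue=[E,F] q_used=2 → run E
t=8: queue=[F] q_used=0 → run F
t=9: queue=[F] q_used=1 → run F
t=10: queue=[F] q_used=2 → run F
t=11: queue=[F] q_used=3 → run F
t=12: queue=[F] q_used=0 → run F
t=13: queue=[F] q_used=1 → run F
t=14: (idle)
t=15: (idle)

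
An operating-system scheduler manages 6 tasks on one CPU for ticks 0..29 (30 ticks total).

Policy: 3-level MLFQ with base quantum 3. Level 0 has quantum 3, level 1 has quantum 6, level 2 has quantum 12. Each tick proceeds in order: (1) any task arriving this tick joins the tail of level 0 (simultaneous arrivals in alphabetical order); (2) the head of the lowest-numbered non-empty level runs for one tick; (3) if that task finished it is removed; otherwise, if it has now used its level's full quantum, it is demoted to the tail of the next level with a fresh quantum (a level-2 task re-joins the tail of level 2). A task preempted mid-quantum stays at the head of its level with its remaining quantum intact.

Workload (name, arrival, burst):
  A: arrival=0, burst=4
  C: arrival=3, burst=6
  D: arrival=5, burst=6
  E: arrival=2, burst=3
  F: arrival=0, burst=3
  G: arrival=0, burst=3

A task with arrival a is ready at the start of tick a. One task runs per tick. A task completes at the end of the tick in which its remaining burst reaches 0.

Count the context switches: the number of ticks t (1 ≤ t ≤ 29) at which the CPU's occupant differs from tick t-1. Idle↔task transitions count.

t=0: L0/L1/L2 = AFG/-/- → run A
t=1: L0/L1/L2 = AFG/-/- → run A
t=2: L0/L1/L2 = AFGE/-/- → run A
t=3: L0/L1/L2 = FGEC/A/- → run F
t=4: L0/L1/L2 = FGEC/A/- → run F
t=5: L0/L1/L2 = FGECD/A/- → run F
t=6: L0/L1/L2 = GECD/A/- → run G
t=7: L0/L1/L2 = GECD/A/- → run G
t=8: L0/L1/L2 = GECD/A/- → run G
t=9: L0/L1/L2 = ECD/A/- → run E
t=10: L0/L1/L2 = ECD/A/- → run E
t=11: L0/L1/L2 = ECD/A/- → run E
t=12: L0/L1/L2 = CD/A/- → run C
t=13: L0/L1/L2 = CD/A/- → run C
t=14: L0/L1/L2 = CD/A/- → run C
t=15: L0/L1/L2 = D/AC/- → run D
t=16: L0/L1/L2 = D/AC/- → run D
t=17: L0/L1/L2 = D/AC/- → run D
t=18: L0/L1/L2 = -/ACD/- → run A
t=19: L0/L1/L2 = -/CD/- → run C
t=20: L0/L1/L2 = -/CD/- → run C
t=21: L0/L1/L2 = -/CD/- → run C
t=22: L0/L1/L2 = -/D/- → run D
t=23: L0/L1/L2 = -/D/- → run D
t=24: L0/L1/L2 = -/D/- → run D
t=25: (idle)
t=26: (idle)
t=27: (idle)
t=28: (idle)
t=29: (idle)

context switches = 9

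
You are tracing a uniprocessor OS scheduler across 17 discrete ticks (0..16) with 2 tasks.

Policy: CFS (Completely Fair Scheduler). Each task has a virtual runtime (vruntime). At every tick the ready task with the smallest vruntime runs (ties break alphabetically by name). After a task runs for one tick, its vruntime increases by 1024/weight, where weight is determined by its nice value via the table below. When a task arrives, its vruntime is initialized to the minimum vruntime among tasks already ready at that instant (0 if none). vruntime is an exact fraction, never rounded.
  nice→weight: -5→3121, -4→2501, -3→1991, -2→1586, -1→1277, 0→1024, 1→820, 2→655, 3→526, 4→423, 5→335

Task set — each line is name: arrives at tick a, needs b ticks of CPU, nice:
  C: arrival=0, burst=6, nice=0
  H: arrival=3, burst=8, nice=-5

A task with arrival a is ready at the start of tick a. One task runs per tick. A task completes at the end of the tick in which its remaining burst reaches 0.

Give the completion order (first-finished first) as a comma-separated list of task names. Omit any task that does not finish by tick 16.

t=0: vr[C=0] → run C
t=1: vr[C=1] → run C
t=2: vr[C=2] → run C
t=3: vr[C=3 H=3] → run C
t=4: vr[C=4 H=3] → run H
t=5: vr[C=4 H=10387/3121] → run H
t=6: vr[C=4 H=11411/3121] → run H
t=7: vr[C=4 H=12435/3121] → run H
t=8: vr[C=4 H=13459/3121] → run C
t=9: vr[C=5 H=13459/3121] → run H
t=10: vr[C=5 H=14483/3121] → run H
t=11: vr[C=5 H=15507/3121] → run H
t=12: vr[C=5 H=16531/3121] → run C
t=13: vr[H=16531/3121] → run H
t=14: (idle)
t=15: (idle)
t=16: (idle)

completion order = C, H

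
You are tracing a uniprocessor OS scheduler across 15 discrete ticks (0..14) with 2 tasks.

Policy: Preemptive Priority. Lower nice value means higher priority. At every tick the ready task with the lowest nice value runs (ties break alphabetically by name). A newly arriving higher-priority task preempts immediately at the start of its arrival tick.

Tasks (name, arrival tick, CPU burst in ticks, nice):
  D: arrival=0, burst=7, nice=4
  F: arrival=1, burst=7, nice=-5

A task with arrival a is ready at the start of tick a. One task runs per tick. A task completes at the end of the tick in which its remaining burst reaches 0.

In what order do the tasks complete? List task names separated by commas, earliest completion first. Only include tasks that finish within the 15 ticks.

t=0: ready={D} → run D
t=1: ready={D,F} → run F
t=2: ready={D,F} → run F
t=3: ready={D,F} → run F
t=4: ready={D,F} → run F
t=5: ready={D,F} → run F
t=6: ready={D,F} → run F
t=7: ready={D,F} → run F
t=8: ready={D} → run D
t=9: ready={D} → run D
t=10: ready={D} → run D
t=11: ready={D} → run D
t=12: ready={D} → run D
t=13: ready={D} → run D
t=14: (idle)

completion order = F, D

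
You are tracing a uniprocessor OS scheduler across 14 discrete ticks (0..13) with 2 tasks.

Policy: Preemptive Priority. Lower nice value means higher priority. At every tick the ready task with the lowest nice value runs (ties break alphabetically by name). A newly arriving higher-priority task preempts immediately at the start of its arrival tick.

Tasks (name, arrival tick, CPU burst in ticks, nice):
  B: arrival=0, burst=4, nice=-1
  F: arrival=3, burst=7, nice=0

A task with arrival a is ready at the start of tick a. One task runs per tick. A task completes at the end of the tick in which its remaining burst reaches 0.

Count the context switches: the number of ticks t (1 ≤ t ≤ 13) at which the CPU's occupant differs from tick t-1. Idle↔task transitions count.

t=0: ready={B} → run B
t=1: ready={B} → run B
t=2: ready={B} → run B
t=3: ready={B,F} → run B
t=4: ready={F} → run F
t=5: ready={F} → run F
t=6: ready={F} → run F
t=7: ready={F} → run F
t=8: ready={F} → run F
t=9: ready={F} → run F
t=10: ready={F} → run F
t=11: (idle)
t=12: (idle)
t=13: (idle)

context switches = 2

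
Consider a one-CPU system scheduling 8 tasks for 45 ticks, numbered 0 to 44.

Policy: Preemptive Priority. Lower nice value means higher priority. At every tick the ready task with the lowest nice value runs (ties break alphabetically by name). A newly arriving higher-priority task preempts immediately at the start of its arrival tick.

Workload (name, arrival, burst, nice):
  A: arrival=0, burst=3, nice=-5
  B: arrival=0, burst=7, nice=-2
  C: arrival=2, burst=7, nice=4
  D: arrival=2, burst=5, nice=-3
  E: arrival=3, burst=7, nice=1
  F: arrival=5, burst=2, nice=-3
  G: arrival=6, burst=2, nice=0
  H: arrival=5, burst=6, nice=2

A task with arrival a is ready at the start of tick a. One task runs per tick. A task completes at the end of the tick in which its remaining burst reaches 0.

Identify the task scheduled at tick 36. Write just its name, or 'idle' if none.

t=0: ready={A,B} → run A
t=1: ready={A,B} → run A
t=2: ready={A,B,C,D} → run A
t=3: ready={B,C,D,E} → run D
t=4: ready={B,C,D,E} → run D
t=5: ready={B,C,D,E,F,H} → run D
t=6: ready={B,C,D,E,F,G,H} → run D
t=7: ready={B,C,D,E,F,G,H} → run D
t=8: ready={B,C,E,F,G,H} → run F
t=9: ready={B,C,E,F,G,H} → run F
t=10: ready={B,C,E,G,H} → run B
t=11: ready={B,C,E,G,H} → run B
t=12: ready={B,C,E,G,H} → run B
t=13: ready={B,C,E,G,H} → run B
t=14: ready={B,C,E,G,H} → run B
t=15: ready={B,C,E,G,H} → run B
t=16: ready={B,C,E,G,H} → run B
t=17: ready={C,E,G,H} → run G
t=18: ready={C,E,G,H} → run G
t=19: ready={C,E,H} → run E
t=20: ready={C,E,H} → run E
t=21: ready={C,E,H} → run E
t=22: ready={C,E,H} → run E
t=23: ready={C,E,H} → run E
t=24: ready={C,E,H} → run E
t=25: ready={C,E,H} → run E
t=26: ready={C,H} → run H
t=27: ready={C,H} → run H
t=28: ready={C,H} → run H
t=29: ready={C,H} → run H
t=30: ready={C,H} → run H
t=31: ready={C,H} → run H
t=32: ready={C} → run C
t=33: ready={C} → run C
t=34: ready={C} → run C
t=35: ready={C} → run C
t=36: ready={C} → run C
t=37: ready={C} → run C
t=38: ready={C} → run C
t=39: (idle)
t=40: (idle)
t=41: (idle)
t=42: (idle)
t=43: (idle)
t=44: (idle)

running at tick 36 = C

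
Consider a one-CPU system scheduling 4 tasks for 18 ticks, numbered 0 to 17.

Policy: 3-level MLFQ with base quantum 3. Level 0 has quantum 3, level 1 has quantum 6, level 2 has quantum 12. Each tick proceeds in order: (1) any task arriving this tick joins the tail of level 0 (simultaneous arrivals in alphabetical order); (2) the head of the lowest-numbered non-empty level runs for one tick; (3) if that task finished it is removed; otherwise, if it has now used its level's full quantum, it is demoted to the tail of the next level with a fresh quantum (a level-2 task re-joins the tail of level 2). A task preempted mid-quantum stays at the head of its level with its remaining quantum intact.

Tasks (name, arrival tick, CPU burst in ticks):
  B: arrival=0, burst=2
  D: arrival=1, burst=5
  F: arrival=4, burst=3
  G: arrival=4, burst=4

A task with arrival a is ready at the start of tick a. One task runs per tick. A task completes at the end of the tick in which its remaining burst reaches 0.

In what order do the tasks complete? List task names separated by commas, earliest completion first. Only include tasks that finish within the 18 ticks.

t=0: L0/L1/L2 = B/-/- → run B
t=1: L0/L1/L2 = BD/-/- → run B
t=2: L0/L1/L2 = D/-/- → run D
t=3: L0/L1/L2 = D/-/- → run D
t=4: L0/L1/L2 = DFG/-/- → run D
t=5: L0/L1/L2 = FG/D/- → run F
t=6: L0/L1/L2 = FG/D/- → run F
t=7: L0/L1/L2 = FG/D/- → run F
t=8: L0/L1/L2 = G/D/- → run G
t=9: L0/L1/L2 = G/D/- → run G
t=10: L0/L1/L2 = G/D/- → run G
t=11: L0/L1/L2 = -/DG/- → run D
t=12: L0/L1/L2 = -/DG/- → run D
t=13: L0/L1/L2 = -/G/- → run G
t=14: (idle)
t=15: (idle)
t=16: (idle)
t=17: (idle)

completion order = B, F, D, G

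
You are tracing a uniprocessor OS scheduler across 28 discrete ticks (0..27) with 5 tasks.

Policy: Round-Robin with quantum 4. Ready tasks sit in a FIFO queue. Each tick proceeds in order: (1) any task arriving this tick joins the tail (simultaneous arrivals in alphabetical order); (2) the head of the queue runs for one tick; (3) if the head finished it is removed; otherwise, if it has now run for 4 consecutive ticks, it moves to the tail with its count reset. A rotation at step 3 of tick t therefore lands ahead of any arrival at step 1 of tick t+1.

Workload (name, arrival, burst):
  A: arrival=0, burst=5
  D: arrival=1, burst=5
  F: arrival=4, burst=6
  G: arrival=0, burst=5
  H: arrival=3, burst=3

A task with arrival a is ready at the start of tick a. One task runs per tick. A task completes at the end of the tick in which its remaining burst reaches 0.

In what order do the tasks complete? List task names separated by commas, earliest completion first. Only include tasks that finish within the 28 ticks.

t=0: queue=[A,G] q_used=0 → run A
t=1: queue=[A,G,D] q_used=1 → run A
t=2: queue=[A,G,D] q_used=2 → run A
t=3: queue=[A,G,D,H] q_used=3 → run A
t=4: queue=[G,D,H,A,F] q_used=0 → run G
t=5: queue=[G,D,H,A,F] q_used=1 → run G
t=6: queue=[G,D,H,A,F] q_used=2 → run G
t=7: queue=[G,D,H,A,F] q_used=3 → run G
t=8: queue=[D,H,A,F,G] q_used=0 → run D
t=9: queue=[D,H,A,F,G] q_used=1 → run D
t=10: queue=[D,H,A,F,G] q_used=2 → run D
t=11: queue=[D,H,A,F,G] q_used=3 → run D
t=12: queue=[H,A,F,G,D] q_used=0 → run H
t=13: queue=[H,A,F,G,D] q_used=1 → run H
t=14: queue=[H,A,F,G,D] q_used=2 → run H
t=15: queue=[A,F,G,D] q_used=0 → run A
t=16: queue=[F,G,D] q_used=0 → run F
t=17: queue=[F,G,D] q_used=1 → run F
t=18: queue=[F,G,D] q_used=2 → run F
t=19: queue=[F,G,D] q_used=3 → run F
t=20: queue=[G,D,F] q_used=0 → run G
t=21: queue=[D,F] q_used=0 → run D
t=22: queue=[F] q_used=0 → run F
t=23: queue=[F] q_used=1 → run F
t=24: (idle)
t=25: (idle)
t=26: (idle)
t=27: (idle)

completion order = H, A, G, D, F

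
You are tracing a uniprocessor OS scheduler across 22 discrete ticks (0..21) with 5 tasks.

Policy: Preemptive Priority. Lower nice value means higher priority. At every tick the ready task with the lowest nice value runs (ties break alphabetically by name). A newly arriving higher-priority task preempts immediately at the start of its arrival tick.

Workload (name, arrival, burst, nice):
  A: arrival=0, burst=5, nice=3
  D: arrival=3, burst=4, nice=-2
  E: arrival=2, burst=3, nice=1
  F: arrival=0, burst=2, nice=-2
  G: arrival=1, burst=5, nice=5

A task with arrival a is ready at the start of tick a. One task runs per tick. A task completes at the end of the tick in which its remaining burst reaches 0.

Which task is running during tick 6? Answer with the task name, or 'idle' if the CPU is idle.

t=0: ready={A,F} → run F
t=1: ready={A,F,G} → run F
t=2: ready={A,E,G} → run E
t=3: ready={A,D,E,G} → run D
t=4: ready={A,D,E,G} → run D
t=5: ready={A,D,E,G} → run D
t=6: ready={A,D,E,G} → run D
t=7: ready={A,E,G} → run E
t=8: ready={A,E,G} → run E
t=9: ready={A,G} → run A
t=10: ready={A,G} → run A
t=11: ready={A,G} → run A
t=12: ready={A,G} → run A
t=13: ready={A,G} → run A
t=14: ready={G} → run G
t=15: ready={G} → run G
t=16: ready={G} → run G
t=17: ready={G} → run G
t=18: ready={G} → run G
t=19: (idle)
t=20: (idle)
t=21: (idle)

running at tick 6 = D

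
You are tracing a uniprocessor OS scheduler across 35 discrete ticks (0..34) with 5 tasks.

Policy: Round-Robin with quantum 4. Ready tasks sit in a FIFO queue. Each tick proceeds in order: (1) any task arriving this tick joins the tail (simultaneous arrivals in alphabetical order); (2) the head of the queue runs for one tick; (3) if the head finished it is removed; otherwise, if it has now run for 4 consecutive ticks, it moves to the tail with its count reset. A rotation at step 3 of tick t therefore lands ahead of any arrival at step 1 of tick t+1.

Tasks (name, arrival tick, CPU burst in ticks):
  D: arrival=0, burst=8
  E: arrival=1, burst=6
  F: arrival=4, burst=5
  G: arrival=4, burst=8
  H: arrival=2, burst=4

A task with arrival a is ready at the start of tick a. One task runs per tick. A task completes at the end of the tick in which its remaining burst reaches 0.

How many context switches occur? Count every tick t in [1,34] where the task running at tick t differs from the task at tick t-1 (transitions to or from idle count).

t=0: queue=[D] q_used=0 → run D
t=1: queue=[D,E] q_used=1 → run D
t=2: queue=[D,E,H] q_used=2 → run D
t=3: queue=[D,E,H] q_used=3 → run D
t=4: queue=[E,H,D,F,G] q_used=0 → run E
t=5: queue=[E,H,D,F,G] q_used=1 → run E
t=6: queue=[E,H,D,F,G] q_used=2 → run E
t=7: queue=[E,H,D,F,G] q_used=3 → run E
t=8: queue=[H,D,F,G,E] q_used=0 → run H
t=9: queue=[H,D,F,G,E] q_used=1 → run H
t=10: queue=[H,D,F,G,E] q_used=2 → run H
t=11: queue=[H,D,F,G,E] q_used=3 → run H
t=12: queue=[D,F,G,E] q_used=0 → run D
t=13: queue=[D,F,G,E] q_used=1 → run D
t=14: queue=[D,F,G,E] q_used=2 → run D
t=15: queue=[D,F,G,E] q_used=3 → run D
t=16: queue=[F,G,E] q_used=0 → run F
t=17: queue=[F,G,E] q_used=1 → run F
t=18: queue=[F,G,E] q_used=2 → run F
t=19: queue=[F,G,E] q_used=3 → run F
t=20: queue=[G,E,F] q_used=0 → run G
t=21: queue=[G,E,F] q_used=1 → run G
t=22: queue=[G,E,F] q_used=2 → run G
t=23: queue=[G,E,F] q_used=3 → run G
t=24: queue=[E,F,G] q_used=0 → run E
t=25: queue=[E,F,G] q_used=1 → run E
t=26: queue=[F,G] q_used=0 → run F
t=27: queue=[G] q_used=0 → run G
t=28: queue=[G] q_used=1 → run G
t=29: queue=[G] q_used=2 → run G
t=30: queue=[G] q_used=3 → run G
t=31: (idle)
t=32: (idle)
t=33: (idle)
t=34: (idle)

context switches = 9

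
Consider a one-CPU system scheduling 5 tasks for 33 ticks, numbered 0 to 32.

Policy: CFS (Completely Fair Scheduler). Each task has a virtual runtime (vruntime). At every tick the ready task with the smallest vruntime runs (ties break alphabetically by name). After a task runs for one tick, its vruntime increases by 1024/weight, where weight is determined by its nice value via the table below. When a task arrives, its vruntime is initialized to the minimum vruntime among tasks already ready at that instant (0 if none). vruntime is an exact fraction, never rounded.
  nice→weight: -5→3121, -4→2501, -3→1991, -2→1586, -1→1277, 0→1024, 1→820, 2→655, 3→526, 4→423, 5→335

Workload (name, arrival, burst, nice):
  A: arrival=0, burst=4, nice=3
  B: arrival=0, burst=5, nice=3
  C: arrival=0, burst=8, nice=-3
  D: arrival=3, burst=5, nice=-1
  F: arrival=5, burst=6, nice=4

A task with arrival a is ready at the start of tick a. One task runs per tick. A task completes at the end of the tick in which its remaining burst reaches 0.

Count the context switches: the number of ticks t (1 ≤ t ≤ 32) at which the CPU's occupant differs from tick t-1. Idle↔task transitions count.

t=0: vr[A=0 B=0 C=0] → run A
t=1: vr[A=512/263 B=0 C=0] → run B
t=2: vr[A=512/263 B=512/263 C=0] → run C
t=3: vr[A=512/263 B=512/263 C=1024/1991 D=1024/1991] → run C
t=4: vr[A=512/263 B=512/263 C=2048/1991 D=1024/1991] → run D
t=5: vr[A=512/263 B=512/263 C=2048/1991 D=3346432/2542507 F=2048/1991] → run C
t=6: vr[A=512/263 B=512/263 C=3072/1991 D=3346432/2542507 F=2048/1991] → run F
t=7: vr[A=512/263 B=512/263 C=3072/1991 D=3346432/2542507 F=2905088/842193] → run D
t=8: vr[A=512/263 B=512/263 C=3072/1991 D=5385216/2542507 F=2905088/842193] → run C
t=9: vr[A=512/263 B=512/263 C=4096/1991 D=5385216/2542507 F=2905088/842193] → run A
t=10: vr[A=1024/263 B=512/263 C=4096/1991 D=5385216/2542507 F=2905088/842193] → run B
t=11: vr[A=1024/263 B=1024/263 C=4096/1991 D=5385216/2542507 F=2905088/842193] → run C
t=12: vr[A=1024/263 B=1024/263 C=5120/1991 D=5385216/2542507 F=2905088/842193] → run D
t=13: vr[A=1024/263 B=1024/263 C=5120/1991 D=7424000/2542507 F=2905088/842193] → run C
t=14: vr[A=1024/263 B=1024/263 C=6144/1991 D=7424000/2542507 F=2905088/842193] → run D
t=15: vr[A=1024/263 B=1024/263 C=6144/1991 D=9462784/2542507 F=2905088/842193] → run C
t=16: vr[A=1024/263 B=1024/263 C=7168/1991 D=9462784/2542507 F=2905088/842193] → run F
t=17: vr[A=1024/263 B=1024/263 C=7168/1991 D=9462784/2542507 F=4943872/842193] → run C
t=18: vr[A=1024/263 B=1024/263 D=9462784/2542507 F=4943872/842193] → run D
t=19: vr[A=1024/263 B=1024/263 F=4943872/842193] → run A
t=20: vr[A=1536/263 B=1024/263 F=4943872/842193] → run B
t=21: vr[A=1536/263 B=1536/263 F=4943872/842193] → run A
t=22: vr[B=1536/263 F=4943872/842193] → run B
t=23: vr[B=2048/263 F=4943872/842193] → run F
t=24: vr[B=2048/263 F=2327552/280731] → run B
t=25: vr[F=2327552/280731] → run F
t=26: vr[F=9021440/842193] → run F
t=27: vr[F=11060224/842193] → run F
t=28: (idle)
t=29: (idle)
t=30: (idle)
t=31: (idle)
t=32: (idle)

context switches = 25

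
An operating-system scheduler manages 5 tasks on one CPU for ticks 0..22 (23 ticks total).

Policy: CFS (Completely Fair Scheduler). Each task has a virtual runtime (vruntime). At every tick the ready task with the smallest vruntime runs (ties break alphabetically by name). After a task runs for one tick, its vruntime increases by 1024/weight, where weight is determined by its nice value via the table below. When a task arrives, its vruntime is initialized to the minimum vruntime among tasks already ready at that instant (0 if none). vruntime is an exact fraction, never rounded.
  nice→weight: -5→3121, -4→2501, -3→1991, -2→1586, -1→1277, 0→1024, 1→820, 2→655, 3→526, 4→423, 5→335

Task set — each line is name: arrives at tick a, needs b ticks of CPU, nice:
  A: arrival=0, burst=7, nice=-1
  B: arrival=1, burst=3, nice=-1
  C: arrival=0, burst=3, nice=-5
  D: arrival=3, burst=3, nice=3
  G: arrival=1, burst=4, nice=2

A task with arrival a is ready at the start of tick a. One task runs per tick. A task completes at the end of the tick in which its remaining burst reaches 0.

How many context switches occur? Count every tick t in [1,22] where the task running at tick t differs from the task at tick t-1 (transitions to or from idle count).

t=0: vr[A=0 C=0] → run A
t=1: vr[A=1024/1277 B=0 C=0 G=0] → run B
t=2: vr[A=1024/1277 B=1024/1277 C=0 G=0] → run C
t=3: vr[A=1024/1277 B=1024/1277 C=1024/3121 D=0 G=0] → run D
t=4: vr[A=1024/1277 B=1024/1277 C=1024/3121 D=512/263 G=0] → run G
t=5: vr[A=1024/1277 B=1024/1277 C=1024/3121 D=512/263 G=1024/655] → run C
t=6: vr[A=1024/1277 B=1024/1277 C=2048/3121 D=512/263 G=1024/655] → run C
t=7: vr[A=1024/1277 B=1024/1277 D=512/263 G=1024/655] → run A
t=8: vr[A=2048/1277 B=1024/1277 D=512/263 G=1024/655] → run B
t=9: vr[A=2048/1277 B=2048/1277 D=512/263 G=1024/655] → run G
t=10: vr[A=2048/1277 B=2048/1277 D=512/263 G=2048/655] → run A
t=11: vr[A=3072/1277 B=2048/1277 D=512/263 G=2048/655] → run B
t=12: vr[A=3072/1277 D=512/263 G=2048/655] → run D
t=13: vr[A=3072/1277 D=1024/263 G=2048/655] → run A
t=14: vr[A=4096/1277 D=1024/263 G=2048/655] → run G
t=15: vr[A=4096/1277 D=1024/263 G=3072/655] → run A
t=16: vr[A=5120/1277 D=1024/263 G=3072/655] → run D
t=17: vr[A=5120/1277 G=3072/655] → run A
t=18: vr[A=6144/1277 G=3072/655] → run G
t=19: vr[A=6144/1277] → run A
t=20: (idle)
t=21: (idle)
t=22: (idle)

context switches = 19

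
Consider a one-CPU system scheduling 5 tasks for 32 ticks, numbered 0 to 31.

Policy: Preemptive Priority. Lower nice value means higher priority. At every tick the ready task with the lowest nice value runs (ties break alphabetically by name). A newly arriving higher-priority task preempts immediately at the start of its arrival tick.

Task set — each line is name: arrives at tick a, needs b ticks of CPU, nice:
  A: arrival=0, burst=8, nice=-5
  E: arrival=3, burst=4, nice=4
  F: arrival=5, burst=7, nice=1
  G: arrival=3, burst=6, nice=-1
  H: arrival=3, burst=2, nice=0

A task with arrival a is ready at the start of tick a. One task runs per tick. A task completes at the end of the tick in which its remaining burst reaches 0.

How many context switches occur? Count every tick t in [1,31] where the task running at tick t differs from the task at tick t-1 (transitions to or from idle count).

context switches = 5

t=0: ready={A} → run A
t=1: ready={A} → run A
t=2: ready={A} → run A
t=3: ready={A,E,G,H} → run A
t=4: ready={A,E,G,H} → run A
t=5: ready={A,E,F,G,H} → run A
t=6: ready={A,E,F,G,H} → run A
t=7: ready={A,E,F,G,H} → run A
t=8: ready={E,F,G,H} → run G
t=9: ready={E,F,G,H} → run G
t=10: ready={E,F,G,H} → run G
t=11: ready={E,F,G,H} → run G
t=12: ready={E,F,G,H} → run G
t=13: ready={E,F,G,H} → run G
t=14: ready={E,F,H} → run H
t=15: ready={E,F,H} → run H
t=16: ready={E,F} → run F
t=17: ready={E,F} → run F
t=18: ready={E,F} → run F
t=19: ready={E,F} → run F
t=20: ready={E,F} → run F
t=21: ready={E,F} → run F
t=22: ready={E,F} → run F
t=23: ready={E} → run E
t=24: ready={E} → run E
t=25: ready={E} → run E
t=26: ready={E} → run E
t=27: (idle)
t=28: (idle)
t=29: (idle)
t=30: (idle)
t=31: (idle)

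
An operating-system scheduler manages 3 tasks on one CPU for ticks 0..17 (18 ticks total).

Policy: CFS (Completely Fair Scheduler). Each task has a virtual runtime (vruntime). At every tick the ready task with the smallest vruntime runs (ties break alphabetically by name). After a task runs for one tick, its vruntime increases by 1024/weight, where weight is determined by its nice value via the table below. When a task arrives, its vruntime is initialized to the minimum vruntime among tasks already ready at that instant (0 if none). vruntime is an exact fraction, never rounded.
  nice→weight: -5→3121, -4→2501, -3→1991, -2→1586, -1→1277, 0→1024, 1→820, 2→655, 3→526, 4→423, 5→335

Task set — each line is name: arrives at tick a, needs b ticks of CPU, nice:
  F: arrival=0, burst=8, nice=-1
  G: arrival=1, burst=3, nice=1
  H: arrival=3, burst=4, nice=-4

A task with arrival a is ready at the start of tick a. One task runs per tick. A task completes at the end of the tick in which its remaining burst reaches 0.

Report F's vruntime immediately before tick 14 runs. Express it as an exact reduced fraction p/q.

t=0: vr[F=0] → run F
t=1: vr[F=1024/1277 G=1024/1277] → run F
t=2: vr[F=2048/1277 G=1024/1277] → run G
t=3: vr[F=2048/1277 G=536832/261785 H=2048/1277] → run F
t=4: vr[F=3072/1277 G=536832/261785 H=2048/1277] → run H
t=5: vr[F=3072/1277 G=536832/261785 H=6429696/3193777] → run H
t=6: vr[F=3072/1277 G=536832/261785 H=7737344/3193777] → run G
t=7: vr[F=3072/1277 G=863744/261785 H=7737344/3193777] → run F
t=8: vr[F=4096/1277 G=863744/261785 H=7737344/3193777] → run H
t=9: vr[F=4096/1277 G=863744/261785 H=9044992/3193777] → run H
t=10: vr[F=4096/1277 G=863744/261785] → run F
t=11: vr[F=5120/1277 G=863744/261785] → run G
t=12: vr[F=5120/1277] → run F
t=13: vr[F=6144/1277] → run F
t=14: vr[F=7168/1277] → run F
t=15: (idle)
t=16: (idle)
t=17: (idle)

vruntime(F, start of tick 14) = 7168/1277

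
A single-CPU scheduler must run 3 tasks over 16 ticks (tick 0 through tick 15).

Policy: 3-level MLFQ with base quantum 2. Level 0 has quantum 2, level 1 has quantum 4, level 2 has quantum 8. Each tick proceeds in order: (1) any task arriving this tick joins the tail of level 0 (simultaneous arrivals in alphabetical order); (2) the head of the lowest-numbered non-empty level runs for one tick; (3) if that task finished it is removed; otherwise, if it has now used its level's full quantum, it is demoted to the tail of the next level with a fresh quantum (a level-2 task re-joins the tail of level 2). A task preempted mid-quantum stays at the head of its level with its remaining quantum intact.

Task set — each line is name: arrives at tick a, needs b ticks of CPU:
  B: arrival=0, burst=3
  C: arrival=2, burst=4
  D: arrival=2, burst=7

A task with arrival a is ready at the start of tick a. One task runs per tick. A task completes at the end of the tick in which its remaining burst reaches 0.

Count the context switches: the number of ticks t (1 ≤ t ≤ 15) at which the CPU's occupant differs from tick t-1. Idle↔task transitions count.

t=0: L0/L1/L2 = B/-/- → run B
t=1: L0/L1/L2 = B/-/- → run B
t=2: L0/L1/L2 = CD/B/- → run C
t=3: L0/L1/L2 = CD/B/- → run C
t=4: L0/L1/L2 = D/BC/- → run D
t=5: L0/L1/L2 = D/BC/- → run D
t=6: L0/L1/L2 = -/BCD/- → run B
t=7: L0/L1/L2 = -/CD/- → run C
t=8: L0/L1/L2 = -/CD/- → run C
t=9: L0/L1/L2 = -/D/- → run D
t=10: L0/L1/L2 = -/D/- → run D
t=11: L0/L1/L2 = -/D/- → run D
t=12: L0/L1/L2 = -/D/- → run D
t=13: L0/L1/L2 = -/-/D → run D
t=14: (idle)
t=15: (idle)

context switches = 6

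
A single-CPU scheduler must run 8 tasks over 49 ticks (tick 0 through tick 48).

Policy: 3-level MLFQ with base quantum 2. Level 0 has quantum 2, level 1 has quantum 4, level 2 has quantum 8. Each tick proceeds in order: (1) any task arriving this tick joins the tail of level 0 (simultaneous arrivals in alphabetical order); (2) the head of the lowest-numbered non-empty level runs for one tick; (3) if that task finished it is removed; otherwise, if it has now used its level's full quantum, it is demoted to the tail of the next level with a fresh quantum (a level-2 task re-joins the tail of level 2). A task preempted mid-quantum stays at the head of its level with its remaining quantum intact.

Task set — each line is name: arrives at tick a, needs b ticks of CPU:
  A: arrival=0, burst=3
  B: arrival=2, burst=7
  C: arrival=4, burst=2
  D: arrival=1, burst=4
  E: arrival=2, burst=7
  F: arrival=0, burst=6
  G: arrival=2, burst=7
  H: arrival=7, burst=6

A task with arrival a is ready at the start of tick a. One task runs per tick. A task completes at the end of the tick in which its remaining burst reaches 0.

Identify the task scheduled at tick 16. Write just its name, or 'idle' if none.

t=0: L0/L1/L2 = AF/-/- → run A
t=1: L0/L1/L2 = AFD/-/- → run A
t=2: L0/L1/L2 = FDBEG/A/- → run F
t=3: L0/L1/L2 = FDBEG/A/- → run F
t=4: L0/L1/L2 = DBEGC/AF/- → run D
t=5: L0/L1/L2 = DBEGC/AF/- → run D
t=6: L0/L1/L2 = BEGC/AFD/- → run B
t=7: L0/L1/L2 = BEGCH/AFD/- → run B
t=8: L0/L1/L2 = EGCH/AFDB/- → run E
t=9: L0/L1/L2 = EGCH/AFDB/- → run E
t=10: L0/L1/L2 = GCH/AFDBE/- → run G
t=11: L0/L1/L2 = GCH/AFDBE/- → run G
t=12: L0/L1/L2 = CH/AFDBEG/- → run C
t=13: L0/L1/L2 = CH/AFDBEG/- → run C
t=14: L0/L1/L2 = H/AFDBEG/- → run H
t=15: L0/L1/L2 = H/AFDBEG/- → run H
t=16: L0/L1/L2 = -/AFDBEGH/- → run A
t=17: L0/L1/L2 = -/FDBEGH/- → run F
t=18: L0/L1/L2 = -/FDBEGH/- → run F
t=19: L0/L1/L2 = -/FDBEGH/- → run F
t=20: L0/L1/L2 = -/FDBEGH/- → run F
t=21: L0/L1/L2 = -/DBEGH/- → run D
t=22: L0/L1/L2 = -/DBEGH/- → run D
t=23: L0/L1/L2 = -/BEGH/- → run B
t=24: L0/L1/L2 = -/BEGH/- → run B
t=25: L0/L1/L2 = -/BEGH/- → run B
t=26: L0/L1/L2 = -/BEGH/- → run B
t=27: L0/L1/L2 = -/EGH/B → run E
t=28: L0/L1/L2 = -/EGH/B → run E
t=29: L0/L1/L2 = -/EGH/B → run E
t=30: L0/L1/L2 = -/EGH/B → run E
t=31: L0/L1/L2 = -/GH/BE → run G
t=32: L0/L1/L2 = -/GH/BE → run G
t=33: L0/L1/L2 = -/GH/BE → run G
t=34: L0/L1/L2 = -/GH/BE → run G
t=35: L0/L1/L2 = -/H/BEG → run H
t=36: L0/L1/L2 = -/H/BEG → run H
t=37: L0/L1/L2 = -/H/BEG → run H
t=38: L0/L1/L2 = -/H/BEG → run H
t=39: L0/L1/L2 = -/-/BEG → run B
t=40: L0/L1/L2 = -/-/EG → run E
t=41: L0/L1/L2 = -/-/G → run G
t=42: (idle)
t=43: (idle)
t=44: (idle)
t=45: (idle)
t=46: (idle)
t=47: (idle)
t=48: (idle)

running at tick 16 = A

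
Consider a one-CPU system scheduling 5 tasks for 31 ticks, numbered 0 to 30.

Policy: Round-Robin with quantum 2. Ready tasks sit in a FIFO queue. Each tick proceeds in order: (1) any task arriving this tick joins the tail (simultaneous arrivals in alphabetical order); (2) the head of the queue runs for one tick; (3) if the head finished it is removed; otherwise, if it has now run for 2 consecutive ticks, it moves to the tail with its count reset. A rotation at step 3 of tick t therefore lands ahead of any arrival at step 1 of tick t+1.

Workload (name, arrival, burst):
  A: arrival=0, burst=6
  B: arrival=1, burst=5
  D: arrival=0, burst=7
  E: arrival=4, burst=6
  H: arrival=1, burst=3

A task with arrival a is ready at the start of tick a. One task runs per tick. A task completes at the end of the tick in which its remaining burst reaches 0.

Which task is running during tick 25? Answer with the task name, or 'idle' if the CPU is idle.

t=0: queue=[A,D] q_used=0 → run A
t=1: queue=[A,D,B,H] q_used=1 → run A
t=2: queue=[D,B,H,A] q_used=0 → run D
t=3: queue=[D,B,H,A] q_used=1 → run D
t=4: queue=[B,H,A,D,E] q_used=0 → run B
t=5: queue=[B,H,A,D,E] q_used=1 → run B
t=6: queue=[H,A,D,E,B] q_used=0 → run H
t=7: queue=[H,A,D,E,B] q_used=1 → run H
t=8: queue=[A,D,E,B,H] q_used=0 → run A
t=9: queue=[A,D,E,B,H] q_used=1 → run A
t=10: queue=[D,E,B,H,A] q_used=0 → run D
t=11: queue=[D,E,B,H,A] q_used=1 → run D
t=12: queue=[E,B,H,A,D] q_used=0 → run E
t=13: queue=[E,B,H,A,D] q_used=1 → run E
t=14: queue=[B,H,A,D,E] q_used=0 → run B
t=15: queue=[B,H,A,D,E] q_used=1 → run B
t=16: queue=[H,A,D,E,B] q_used=0 → run H
t=17: queue=[A,D,E,B] q_used=0 → run A
t=18: queue=[A,D,E,B] q_used=1 → run A
t=19: queue=[D,E,B] q_used=0 → run D
t=20: queue=[D,E,B] q_used=1 → run D
t=21: queue=[E,B,D] q_used=0 → run E
t=22: queue=[E,B,D] q_used=1 → run E
t=23: queue=[B,D,E] q_used=0 → run B
t=24: queue=[D,E] q_used=0 → run D
t=25: queue=[E] q_used=0 → run E
t=26: queue=[E] q_used=1 → run E
t=27: (idle)
t=28: (idle)
t=29: (idle)
t=30: (idle)

running at tick 25 = E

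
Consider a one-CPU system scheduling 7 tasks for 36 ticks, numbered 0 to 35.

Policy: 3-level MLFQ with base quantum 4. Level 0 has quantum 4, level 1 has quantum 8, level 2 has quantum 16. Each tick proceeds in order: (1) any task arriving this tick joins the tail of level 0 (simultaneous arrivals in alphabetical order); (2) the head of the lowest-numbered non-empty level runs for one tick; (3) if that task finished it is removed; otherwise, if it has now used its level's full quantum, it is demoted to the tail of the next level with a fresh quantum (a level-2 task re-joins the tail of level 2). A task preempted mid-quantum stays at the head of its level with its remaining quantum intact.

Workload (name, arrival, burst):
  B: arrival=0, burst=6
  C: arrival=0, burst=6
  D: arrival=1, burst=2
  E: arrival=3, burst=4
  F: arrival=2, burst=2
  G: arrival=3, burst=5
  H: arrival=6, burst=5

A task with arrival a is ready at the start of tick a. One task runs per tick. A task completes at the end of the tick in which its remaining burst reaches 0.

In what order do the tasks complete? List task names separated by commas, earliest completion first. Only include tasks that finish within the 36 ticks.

completion order = D, F, E, B, C, G, H

t=0: L0/L1/L2 = BC/-/- → run B
t=1: L0/L1/L2 = BCD/-/- → run B
t=2: L0/L1/L2 = BCDF/-/- → run B
t=3: L0/L1/L2 = BCDFEG/-/- → run B
t=4: L0/L1/L2 = CDFEG/B/- → run C
t=5: L0/L1/L2 = CDFEG/B/- → run C
t=6: L0/L1/L2 = CDFEGH/B/- → run C
t=7: L0/L1/L2 = CDFEGH/B/- → run C
t=8: L0/L1/L2 = DFEGH/BC/- → run D
t=9: L0/L1/L2 = DFEGH/BC/- → run D
t=10: L0/L1/L2 = FEGH/BC/- → run F
t=11: L0/L1/L2 = FEGH/BC/- → run F
t=12: L0/L1/L2 = EGH/BC/- → run E
t=13: L0/L1/L2 = EGH/BC/- → run E
t=14: L0/L1/L2 = EGH/BC/- → run E
t=15: L0/L1/L2 = EGH/BC/- → run E
t=16: L0/L1/L2 = GH/BC/- → run G
t=17: L0/L1/L2 = GH/BC/- → run G
t=18: L0/L1/L2 = GH/BC/- → run G
t=19: L0/L1/L2 = GH/BC/- → run G
t=20: L0/L1/L2 = H/BCG/- → run H
t=21: L0/L1/L2 = H/BCG/- → run H
t=22: L0/L1/L2 = H/BCG/- → run H
t=23: L0/L1/L2 = H/BCG/- → run H
t=24: L0/L1/L2 = -/BCGH/- → run B
t=25: L0/L1/L2 = -/BCGH/- → run B
t=26: L0/L1/L2 = -/CGH/- → run C
t=27: L0/L1/L2 = -/CGH/- → run C
t=28: L0/L1/L2 = -/GH/- → run G
t=29: L0/L1/L2 = -/H/- → run H
t=30: (idle)
t=31: (idle)
t=32: (idle)
t=33: (idle)
t=34: (idle)
t=35: (idle)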